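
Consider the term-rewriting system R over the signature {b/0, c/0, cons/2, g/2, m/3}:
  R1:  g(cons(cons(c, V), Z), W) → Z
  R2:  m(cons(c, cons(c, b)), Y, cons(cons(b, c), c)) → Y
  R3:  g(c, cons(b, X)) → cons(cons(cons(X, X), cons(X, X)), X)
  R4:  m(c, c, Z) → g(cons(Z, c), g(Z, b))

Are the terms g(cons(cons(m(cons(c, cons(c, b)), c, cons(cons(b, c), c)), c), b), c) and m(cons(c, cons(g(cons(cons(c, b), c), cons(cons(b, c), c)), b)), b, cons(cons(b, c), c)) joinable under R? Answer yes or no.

Reduce t₁ = g(cons(cons(m(cons(c, cons(c, b)), c, cons(cons(b, c), c)), c), b), c):
1. g(cons(cons(m(cons(c, cons(c, b)), c, cons(cons(b, c), c)), c), b), c)  →  g(cons(cons(c, c), b), c)   [R2 at 1.1.1]
2. g(cons(cons(c, c), b), c)  →  b   [R1 at ε]

Reduce t₂ = m(cons(c, cons(g(cons(cons(c, b), c), cons(cons(b, c), c)), b)), b, cons(cons(b, c), c)):
1. m(cons(c, cons(g(cons(cons(c, b), c), cons(cons(b, c), c)), b)), b, cons(cons(b, c), c))  →  m(cons(c, cons(c, b)), b, cons(cons(b, c), c))   [R1 at 1.2.1]
2. m(cons(c, cons(c, b)), b, cons(cons(b, c), c))  →  b   [R2 at ε]

yes — NF(t₁) = b, NF(t₂) = b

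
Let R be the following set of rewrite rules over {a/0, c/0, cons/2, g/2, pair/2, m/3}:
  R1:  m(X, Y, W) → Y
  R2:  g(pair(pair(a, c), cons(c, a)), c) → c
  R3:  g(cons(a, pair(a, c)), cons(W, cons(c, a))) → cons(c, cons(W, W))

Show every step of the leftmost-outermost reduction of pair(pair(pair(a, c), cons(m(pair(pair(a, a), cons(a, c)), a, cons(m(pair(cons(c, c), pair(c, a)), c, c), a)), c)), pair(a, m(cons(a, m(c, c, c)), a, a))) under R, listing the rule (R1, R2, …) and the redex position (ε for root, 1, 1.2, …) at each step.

1. pair(pair(pair(a, c), cons(m(pair(pair(a, a), cons(a, c)), a, cons(m(pair(cons(c, c), pair(c, a)), c, c), a)), c)), pair(a, m(cons(a, m(c, c, c)), a, a)))  →  pair(pair(pair(a, c), cons(a, c)), pair(a, m(cons(a, m(c, c, c)), a, a)))   [R1 at 1.2.1]
2. pair(pair(pair(a, c), cons(a, c)), pair(a, m(cons(a, m(c, c, c)), a, a)))  →  pair(pair(pair(a, c), cons(a, c)), pair(a, a))   [R1 at 2.2]

pair(pair(pair(a, c), cons(a, c)), pair(a, a))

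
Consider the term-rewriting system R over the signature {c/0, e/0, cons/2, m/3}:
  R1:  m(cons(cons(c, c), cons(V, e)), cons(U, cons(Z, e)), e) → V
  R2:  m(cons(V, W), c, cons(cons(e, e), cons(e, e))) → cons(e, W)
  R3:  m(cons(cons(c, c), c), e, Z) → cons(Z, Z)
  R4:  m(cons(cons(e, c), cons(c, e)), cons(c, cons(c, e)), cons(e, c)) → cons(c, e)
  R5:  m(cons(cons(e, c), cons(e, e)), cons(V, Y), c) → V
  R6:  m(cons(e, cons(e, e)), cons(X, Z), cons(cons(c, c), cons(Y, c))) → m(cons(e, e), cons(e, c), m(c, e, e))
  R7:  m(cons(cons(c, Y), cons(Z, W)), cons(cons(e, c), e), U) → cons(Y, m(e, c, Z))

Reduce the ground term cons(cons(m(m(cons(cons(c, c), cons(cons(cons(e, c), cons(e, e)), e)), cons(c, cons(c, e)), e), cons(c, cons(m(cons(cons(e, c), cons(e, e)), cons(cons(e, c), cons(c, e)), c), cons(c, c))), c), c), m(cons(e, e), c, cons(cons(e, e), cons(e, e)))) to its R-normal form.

1. cons(cons(m(m(cons(cons(c, c), cons(cons(cons(e, c), cons(e, e)), e)), cons(c, cons(c, e)), e), cons(c, cons(m(cons(cons(e, c), cons(e, e)), cons(cons(e, c), cons(c, e)), c), cons(c, c))), c), c), m(cons(e, e), c, cons(cons(e, e), cons(e, e))))  →  cons(cons(m(cons(cons(e, c), cons(e, e)), cons(c, cons(m(cons(cons(e, c), cons(e, e)), cons(cons(e, c), cons(c, e)), c), cons(c, c))), c), c), m(cons(e, e), c, cons(cons(e, e), cons(e, e))))   [R1 at 1.1.1]
2. cons(cons(m(cons(cons(e, c), cons(e, e)), cons(c, cons(m(cons(cons(e, c), cons(e, e)), cons(cons(e, c), cons(c, e)), c), cons(c, c))), c), c), m(cons(e, e), c, cons(cons(e, e), cons(e, e))))  →  cons(cons(c, c), m(cons(e, e), c, cons(cons(e, e), cons(e, e))))   [R5 at 1.1]
3. cons(cons(c, c), m(cons(e, e), c, cons(cons(e, e), cons(e, e))))  →  cons(cons(c, c), cons(e, e))   [R2 at 2]

cons(cons(c, c), cons(e, e))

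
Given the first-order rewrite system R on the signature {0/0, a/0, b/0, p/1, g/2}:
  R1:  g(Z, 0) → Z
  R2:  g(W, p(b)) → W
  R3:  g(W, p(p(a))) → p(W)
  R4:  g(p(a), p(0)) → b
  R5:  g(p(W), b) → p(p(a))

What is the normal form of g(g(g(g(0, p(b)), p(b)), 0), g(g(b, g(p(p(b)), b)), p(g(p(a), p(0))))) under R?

0

1. g(g(g(g(0, p(b)), p(b)), 0), g(g(b, g(p(p(b)), b)), p(g(p(a), p(0)))))  →  g(g(g(0, p(b)), p(b)), g(g(b, g(p(p(b)), b)), p(g(p(a), p(0)))))   [R1 at 1]
2. g(g(g(0, p(b)), p(b)), g(g(b, g(p(p(b)), b)), p(g(p(a), p(0)))))  →  g(g(0, p(b)), g(g(b, g(p(p(b)), b)), p(g(p(a), p(0)))))   [R2 at 1]
3. g(g(0, p(b)), g(g(b, g(p(p(b)), b)), p(g(p(a), p(0)))))  →  g(0, g(g(b, g(p(p(b)), b)), p(g(p(a), p(0)))))   [R2 at 1]
4. g(0, g(g(b, g(p(p(b)), b)), p(g(p(a), p(0)))))  →  g(0, g(g(b, p(p(a))), p(g(p(a), p(0)))))   [R5 at 2.1.2]
5. g(0, g(g(b, p(p(a))), p(g(p(a), p(0)))))  →  g(0, g(p(b), p(g(p(a), p(0)))))   [R3 at 2.1]
6. g(0, g(p(b), p(g(p(a), p(0)))))  →  g(0, g(p(b), p(b)))   [R4 at 2.2.1]
7. g(0, g(p(b), p(b)))  →  g(0, p(b))   [R2 at 2]
8. g(0, p(b))  →  0   [R2 at ε]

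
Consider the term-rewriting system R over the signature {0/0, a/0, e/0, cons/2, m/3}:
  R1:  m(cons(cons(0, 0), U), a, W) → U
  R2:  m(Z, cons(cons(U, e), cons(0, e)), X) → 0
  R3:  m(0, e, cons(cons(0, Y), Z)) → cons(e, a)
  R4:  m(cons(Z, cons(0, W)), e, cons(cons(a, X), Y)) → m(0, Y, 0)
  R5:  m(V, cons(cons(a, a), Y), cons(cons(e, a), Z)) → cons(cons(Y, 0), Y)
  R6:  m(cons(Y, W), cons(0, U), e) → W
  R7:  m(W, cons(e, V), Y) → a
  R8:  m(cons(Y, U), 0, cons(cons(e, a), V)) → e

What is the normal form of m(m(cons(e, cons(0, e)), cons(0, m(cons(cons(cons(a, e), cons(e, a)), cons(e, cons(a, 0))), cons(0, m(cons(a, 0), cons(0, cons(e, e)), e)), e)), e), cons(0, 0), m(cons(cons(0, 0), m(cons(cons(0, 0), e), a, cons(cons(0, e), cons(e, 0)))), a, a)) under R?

e

1. m(m(cons(e, cons(0, e)), cons(0, m(cons(cons(cons(a, e), cons(e, a)), cons(e, cons(a, 0))), cons(0, m(cons(a, 0), cons(0, cons(e, e)), e)), e)), e), cons(0, 0), m(cons(cons(0, 0), m(cons(cons(0, 0), e), a, cons(cons(0, e), cons(e, 0)))), a, a))  →  m(cons(0, e), cons(0, 0), m(cons(cons(0, 0), m(cons(cons(0, 0), e), a, cons(cons(0, e), cons(e, 0)))), a, a))   [R6 at 1]
2. m(cons(0, e), cons(0, 0), m(cons(cons(0, 0), m(cons(cons(0, 0), e), a, cons(cons(0, e), cons(e, 0)))), a, a))  →  m(cons(0, e), cons(0, 0), m(cons(cons(0, 0), e), a, cons(cons(0, e), cons(e, 0))))   [R1 at 3]
3. m(cons(0, e), cons(0, 0), m(cons(cons(0, 0), e), a, cons(cons(0, e), cons(e, 0))))  →  m(cons(0, e), cons(0, 0), e)   [R1 at 3]
4. m(cons(0, e), cons(0, 0), e)  →  e   [R6 at ε]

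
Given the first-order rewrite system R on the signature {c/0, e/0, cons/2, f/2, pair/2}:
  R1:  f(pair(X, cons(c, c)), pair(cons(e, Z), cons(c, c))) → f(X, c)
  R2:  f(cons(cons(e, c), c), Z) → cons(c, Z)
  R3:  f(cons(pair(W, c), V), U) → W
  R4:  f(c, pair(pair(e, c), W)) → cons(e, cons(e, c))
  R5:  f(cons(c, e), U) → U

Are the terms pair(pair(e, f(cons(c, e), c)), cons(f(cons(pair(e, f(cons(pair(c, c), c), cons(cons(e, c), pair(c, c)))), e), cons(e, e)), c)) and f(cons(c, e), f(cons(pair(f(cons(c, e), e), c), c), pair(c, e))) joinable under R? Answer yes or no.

Reduce t₁ = pair(pair(e, f(cons(c, e), c)), cons(f(cons(pair(e, f(cons(pair(c, c), c), cons(cons(e, c), pair(c, c)))), e), cons(e, e)), c)):
1. pair(pair(e, f(cons(c, e), c)), cons(f(cons(pair(e, f(cons(pair(c, c), c), cons(cons(e, c), pair(c, c)))), e), cons(e, e)), c))  →  pair(pair(e, c), cons(f(cons(pair(e, f(cons(pair(c, c), c), cons(cons(e, c), pair(c, c)))), e), cons(e, e)), c))   [R5 at 1.2]
2. pair(pair(e, c), cons(f(cons(pair(e, f(cons(pair(c, c), c), cons(cons(e, c), pair(c, c)))), e), cons(e, e)), c))  →  pair(pair(e, c), cons(f(cons(pair(e, c), e), cons(e, e)), c))   [R3 at 2.1.1.1.2]
3. pair(pair(e, c), cons(f(cons(pair(e, c), e), cons(e, e)), c))  →  pair(pair(e, c), cons(e, c))   [R3 at 2.1]

Reduce t₂ = f(cons(c, e), f(cons(pair(f(cons(c, e), e), c), c), pair(c, e))):
1. f(cons(c, e), f(cons(pair(f(cons(c, e), e), c), c), pair(c, e)))  →  f(cons(pair(f(cons(c, e), e), c), c), pair(c, e))   [R5 at ε]
2. f(cons(pair(f(cons(c, e), e), c), c), pair(c, e))  →  f(cons(c, e), e)   [R3 at ε]
3. f(cons(c, e), e)  →  e   [R5 at ε]

no — NF(t₁) = pair(pair(e, c), cons(e, c)), NF(t₂) = e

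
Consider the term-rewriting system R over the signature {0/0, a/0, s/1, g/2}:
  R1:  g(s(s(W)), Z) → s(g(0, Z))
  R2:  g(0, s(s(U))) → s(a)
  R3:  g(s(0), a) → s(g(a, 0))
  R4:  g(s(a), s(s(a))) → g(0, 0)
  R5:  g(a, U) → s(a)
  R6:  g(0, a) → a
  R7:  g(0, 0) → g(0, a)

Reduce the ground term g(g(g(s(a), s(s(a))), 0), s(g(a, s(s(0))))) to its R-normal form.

1. g(g(g(s(a), s(s(a))), 0), s(g(a, s(s(0)))))  →  g(g(g(0, 0), 0), s(g(a, s(s(0)))))   [R4 at 1.1]
2. g(g(g(0, 0), 0), s(g(a, s(s(0)))))  →  g(g(g(0, a), 0), s(g(a, s(s(0)))))   [R7 at 1.1]
3. g(g(g(0, a), 0), s(g(a, s(s(0)))))  →  g(g(a, 0), s(g(a, s(s(0)))))   [R6 at 1.1]
4. g(g(a, 0), s(g(a, s(s(0)))))  →  g(s(a), s(g(a, s(s(0)))))   [R5 at 1]
5. g(s(a), s(g(a, s(s(0)))))  →  g(s(a), s(s(a)))   [R5 at 2.1]
6. g(s(a), s(s(a)))  →  g(0, 0)   [R4 at ε]
7. g(0, 0)  →  g(0, a)   [R7 at ε]
8. g(0, a)  →  a   [R6 at ε]

a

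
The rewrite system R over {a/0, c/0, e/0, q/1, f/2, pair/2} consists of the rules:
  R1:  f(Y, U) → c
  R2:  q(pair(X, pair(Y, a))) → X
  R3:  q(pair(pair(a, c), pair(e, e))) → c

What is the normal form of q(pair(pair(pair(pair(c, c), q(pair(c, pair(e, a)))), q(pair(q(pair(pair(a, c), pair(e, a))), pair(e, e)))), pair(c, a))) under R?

pair(pair(pair(c, c), c), c)

1. q(pair(pair(pair(pair(c, c), q(pair(c, pair(e, a)))), q(pair(q(pair(pair(a, c), pair(e, a))), pair(e, e)))), pair(c, a)))  →  pair(pair(pair(c, c), q(pair(c, pair(e, a)))), q(pair(q(pair(pair(a, c), pair(e, a))), pair(e, e))))   [R2 at ε]
2. pair(pair(pair(c, c), q(pair(c, pair(e, a)))), q(pair(q(pair(pair(a, c), pair(e, a))), pair(e, e))))  →  pair(pair(pair(c, c), c), q(pair(q(pair(pair(a, c), pair(e, a))), pair(e, e))))   [R2 at 1.2]
3. pair(pair(pair(c, c), c), q(pair(q(pair(pair(a, c), pair(e, a))), pair(e, e))))  →  pair(pair(pair(c, c), c), q(pair(pair(a, c), pair(e, e))))   [R2 at 2.1.1]
4. pair(pair(pair(c, c), c), q(pair(pair(a, c), pair(e, e))))  →  pair(pair(pair(c, c), c), c)   [R3 at 2]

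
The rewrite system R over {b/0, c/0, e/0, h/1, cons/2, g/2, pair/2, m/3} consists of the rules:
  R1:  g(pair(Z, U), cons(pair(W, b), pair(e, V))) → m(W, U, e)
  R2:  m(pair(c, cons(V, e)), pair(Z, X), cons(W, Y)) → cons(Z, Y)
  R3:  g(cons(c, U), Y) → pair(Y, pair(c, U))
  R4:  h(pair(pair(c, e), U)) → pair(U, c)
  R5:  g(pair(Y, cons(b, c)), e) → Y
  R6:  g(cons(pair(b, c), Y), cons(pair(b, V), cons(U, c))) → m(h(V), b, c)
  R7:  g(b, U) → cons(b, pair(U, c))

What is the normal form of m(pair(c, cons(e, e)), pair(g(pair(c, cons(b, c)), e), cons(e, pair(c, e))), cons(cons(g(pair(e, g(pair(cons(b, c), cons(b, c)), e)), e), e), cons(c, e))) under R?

1. m(pair(c, cons(e, e)), pair(g(pair(c, cons(b, c)), e), cons(e, pair(c, e))), cons(cons(g(pair(e, g(pair(cons(b, c), cons(b, c)), e)), e), e), cons(c, e)))  →  cons(g(pair(c, cons(b, c)), e), cons(c, e))   [R2 at ε]
2. cons(g(pair(c, cons(b, c)), e), cons(c, e))  →  cons(c, cons(c, e))   [R5 at 1]

cons(c, cons(c, e))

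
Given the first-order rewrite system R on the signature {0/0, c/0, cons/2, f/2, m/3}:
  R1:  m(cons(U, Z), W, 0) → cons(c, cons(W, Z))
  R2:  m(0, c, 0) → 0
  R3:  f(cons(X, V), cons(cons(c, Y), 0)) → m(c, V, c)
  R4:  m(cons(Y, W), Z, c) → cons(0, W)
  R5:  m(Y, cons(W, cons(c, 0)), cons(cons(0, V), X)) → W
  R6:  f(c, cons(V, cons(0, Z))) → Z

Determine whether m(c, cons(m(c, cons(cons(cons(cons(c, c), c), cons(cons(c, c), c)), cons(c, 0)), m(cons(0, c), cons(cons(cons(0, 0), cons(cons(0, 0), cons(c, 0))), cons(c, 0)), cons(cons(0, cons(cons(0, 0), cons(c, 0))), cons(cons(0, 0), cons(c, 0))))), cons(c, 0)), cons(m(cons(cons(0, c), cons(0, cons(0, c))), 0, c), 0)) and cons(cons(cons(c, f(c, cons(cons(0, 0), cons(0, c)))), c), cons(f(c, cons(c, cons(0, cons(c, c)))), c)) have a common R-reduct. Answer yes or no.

Reduce t₁ = m(c, cons(m(c, cons(cons(cons(cons(c, c), c), cons(cons(c, c), c)), cons(c, 0)), m(cons(0, c), cons(cons(cons(0, 0), cons(cons(0, 0), cons(c, 0))), cons(c, 0)), cons(cons(0, cons(cons(0, 0), cons(c, 0))), cons(cons(0, 0), cons(c, 0))))), cons(c, 0)), cons(m(cons(cons(0, c), cons(0, cons(0, c))), 0, c), 0)):
1. m(c, cons(m(c, cons(cons(cons(cons(c, c), c), cons(cons(c, c), c)), cons(c, 0)), m(cons(0, c), cons(cons(cons(0, 0), cons(cons(0, 0), cons(c, 0))), cons(c, 0)), cons(cons(0, cons(cons(0, 0), cons(c, 0))), cons(cons(0, 0), cons(c, 0))))), cons(c, 0)), cons(m(cons(cons(0, c), cons(0, cons(0, c))), 0, c), 0))  →  m(c, cons(m(c, cons(cons(cons(cons(c, c), c), cons(cons(c, c), c)), cons(c, 0)), cons(cons(0, 0), cons(cons(0, 0), cons(c, 0)))), cons(c, 0)), cons(m(cons(cons(0, c), cons(0, cons(0, c))), 0, c), 0))   [R5 at 2.1.3]
2. m(c, cons(m(c, cons(cons(cons(cons(c, c), c), cons(cons(c, c), c)), cons(c, 0)), cons(cons(0, 0), cons(cons(0, 0), cons(c, 0)))), cons(c, 0)), cons(m(cons(cons(0, c), cons(0, cons(0, c))), 0, c), 0))  →  m(c, cons(cons(cons(cons(c, c), c), cons(cons(c, c), c)), cons(c, 0)), cons(m(cons(cons(0, c), cons(0, cons(0, c))), 0, c), 0))   [R5 at 2.1]
3. m(c, cons(cons(cons(cons(c, c), c), cons(cons(c, c), c)), cons(c, 0)), cons(m(cons(cons(0, c), cons(0, cons(0, c))), 0, c), 0))  →  m(c, cons(cons(cons(cons(c, c), c), cons(cons(c, c), c)), cons(c, 0)), cons(cons(0, cons(0, cons(0, c))), 0))   [R4 at 3.1]
4. m(c, cons(cons(cons(cons(c, c), c), cons(cons(c, c), c)), cons(c, 0)), cons(cons(0, cons(0, cons(0, c))), 0))  →  cons(cons(cons(c, c), c), cons(cons(c, c), c))   [R5 at ε]

Reduce t₂ = cons(cons(cons(c, f(c, cons(cons(0, 0), cons(0, c)))), c), cons(f(c, cons(c, cons(0, cons(c, c)))), c)):
1. cons(cons(cons(c, f(c, cons(cons(0, 0), cons(0, c)))), c), cons(f(c, cons(c, cons(0, cons(c, c)))), c))  →  cons(cons(cons(c, c), c), cons(f(c, cons(c, cons(0, cons(c, c)))), c))   [R6 at 1.1.2]
2. cons(cons(cons(c, c), c), cons(f(c, cons(c, cons(0, cons(c, c)))), c))  →  cons(cons(cons(c, c), c), cons(cons(c, c), c))   [R6 at 2.1]

yes — NF(t₁) = cons(cons(cons(c, c), c), cons(cons(c, c), c)), NF(t₂) = cons(cons(cons(c, c), c), cons(cons(c, c), c))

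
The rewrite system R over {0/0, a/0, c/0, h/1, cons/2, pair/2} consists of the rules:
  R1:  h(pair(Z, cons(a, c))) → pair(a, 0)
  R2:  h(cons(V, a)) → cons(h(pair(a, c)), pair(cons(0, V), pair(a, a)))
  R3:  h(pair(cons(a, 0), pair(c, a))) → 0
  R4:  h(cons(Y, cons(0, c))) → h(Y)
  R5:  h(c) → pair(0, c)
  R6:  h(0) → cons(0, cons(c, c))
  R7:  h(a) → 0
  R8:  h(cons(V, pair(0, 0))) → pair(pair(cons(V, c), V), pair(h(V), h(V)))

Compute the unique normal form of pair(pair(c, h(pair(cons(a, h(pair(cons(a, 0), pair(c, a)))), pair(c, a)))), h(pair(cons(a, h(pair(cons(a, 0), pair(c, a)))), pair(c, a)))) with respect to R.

pair(pair(c, 0), 0)

1. pair(pair(c, h(pair(cons(a, h(pair(cons(a, 0), pair(c, a)))), pair(c, a)))), h(pair(cons(a, h(pair(cons(a, 0), pair(c, a)))), pair(c, a))))  →  pair(pair(c, h(pair(cons(a, 0), pair(c, a)))), h(pair(cons(a, h(pair(cons(a, 0), pair(c, a)))), pair(c, a))))   [R3 at 1.2.1.1.2]
2. pair(pair(c, h(pair(cons(a, 0), pair(c, a)))), h(pair(cons(a, h(pair(cons(a, 0), pair(c, a)))), pair(c, a))))  →  pair(pair(c, 0), h(pair(cons(a, h(pair(cons(a, 0), pair(c, a)))), pair(c, a))))   [R3 at 1.2]
3. pair(pair(c, 0), h(pair(cons(a, h(pair(cons(a, 0), pair(c, a)))), pair(c, a))))  →  pair(pair(c, 0), h(pair(cons(a, 0), pair(c, a))))   [R3 at 2.1.1.2]
4. pair(pair(c, 0), h(pair(cons(a, 0), pair(c, a))))  →  pair(pair(c, 0), 0)   [R3 at 2]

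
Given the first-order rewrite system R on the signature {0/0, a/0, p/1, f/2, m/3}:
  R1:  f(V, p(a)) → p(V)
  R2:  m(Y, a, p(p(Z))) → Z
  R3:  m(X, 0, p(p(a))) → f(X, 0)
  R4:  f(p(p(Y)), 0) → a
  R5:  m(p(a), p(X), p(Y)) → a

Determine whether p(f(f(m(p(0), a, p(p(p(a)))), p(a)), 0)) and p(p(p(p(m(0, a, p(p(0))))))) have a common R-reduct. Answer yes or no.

Reduce t₁ = p(f(f(m(p(0), a, p(p(p(a)))), p(a)), 0)):
1. p(f(f(m(p(0), a, p(p(p(a)))), p(a)), 0))  →  p(f(p(m(p(0), a, p(p(p(a))))), 0))   [R1 at 1.1]
2. p(f(p(m(p(0), a, p(p(p(a))))), 0))  →  p(f(p(p(a)), 0))   [R2 at 1.1.1]
3. p(f(p(p(a)), 0))  →  p(a)   [R4 at 1]

Reduce t₂ = p(p(p(p(m(0, a, p(p(0))))))):
1. p(p(p(p(m(0, a, p(p(0)))))))  →  p(p(p(p(0))))   [R2 at 1.1.1.1]

no — NF(t₁) = p(a), NF(t₂) = p(p(p(p(0))))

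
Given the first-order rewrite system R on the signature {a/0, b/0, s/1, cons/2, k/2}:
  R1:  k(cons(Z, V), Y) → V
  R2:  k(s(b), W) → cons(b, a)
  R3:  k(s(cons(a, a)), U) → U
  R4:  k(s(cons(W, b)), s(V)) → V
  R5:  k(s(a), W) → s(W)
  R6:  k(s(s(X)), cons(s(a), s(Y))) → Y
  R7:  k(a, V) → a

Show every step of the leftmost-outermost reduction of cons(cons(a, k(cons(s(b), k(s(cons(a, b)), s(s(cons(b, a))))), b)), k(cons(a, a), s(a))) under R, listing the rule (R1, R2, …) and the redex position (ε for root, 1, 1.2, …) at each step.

1. cons(cons(a, k(cons(s(b), k(s(cons(a, b)), s(s(cons(b, a))))), b)), k(cons(a, a), s(a)))  →  cons(cons(a, k(s(cons(a, b)), s(s(cons(b, a))))), k(cons(a, a), s(a)))   [R1 at 1.2]
2. cons(cons(a, k(s(cons(a, b)), s(s(cons(b, a))))), k(cons(a, a), s(a)))  →  cons(cons(a, s(cons(b, a))), k(cons(a, a), s(a)))   [R4 at 1.2]
3. cons(cons(a, s(cons(b, a))), k(cons(a, a), s(a)))  →  cons(cons(a, s(cons(b, a))), a)   [R1 at 2]

cons(cons(a, s(cons(b, a))), a)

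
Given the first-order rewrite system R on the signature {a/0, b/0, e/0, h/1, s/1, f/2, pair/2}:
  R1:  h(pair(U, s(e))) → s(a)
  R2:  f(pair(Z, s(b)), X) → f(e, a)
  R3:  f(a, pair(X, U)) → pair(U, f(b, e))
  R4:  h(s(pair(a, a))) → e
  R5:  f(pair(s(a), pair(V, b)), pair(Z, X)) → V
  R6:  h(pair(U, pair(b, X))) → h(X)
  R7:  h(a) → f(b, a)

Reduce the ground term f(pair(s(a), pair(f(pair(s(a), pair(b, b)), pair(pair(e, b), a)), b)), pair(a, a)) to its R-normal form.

b

1. f(pair(s(a), pair(f(pair(s(a), pair(b, b)), pair(pair(e, b), a)), b)), pair(a, a))  →  f(pair(s(a), pair(b, b)), pair(pair(e, b), a))   [R5 at ε]
2. f(pair(s(a), pair(b, b)), pair(pair(e, b), a))  →  b   [R5 at ε]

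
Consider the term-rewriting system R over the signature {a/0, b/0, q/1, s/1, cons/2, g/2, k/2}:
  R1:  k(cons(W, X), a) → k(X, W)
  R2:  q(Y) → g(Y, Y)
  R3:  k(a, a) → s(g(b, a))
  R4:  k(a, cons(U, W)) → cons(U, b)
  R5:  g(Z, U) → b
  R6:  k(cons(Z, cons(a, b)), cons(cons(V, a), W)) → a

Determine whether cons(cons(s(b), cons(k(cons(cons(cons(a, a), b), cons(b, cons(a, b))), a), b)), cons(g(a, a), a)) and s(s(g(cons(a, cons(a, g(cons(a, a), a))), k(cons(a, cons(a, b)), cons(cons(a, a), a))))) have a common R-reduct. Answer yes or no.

no — NF(t₁) = cons(cons(s(b), cons(a, b)), cons(b, a)), NF(t₂) = s(s(b))

Reduce t₁ = cons(cons(s(b), cons(k(cons(cons(cons(a, a), b), cons(b, cons(a, b))), a), b)), cons(g(a, a), a)):
1. cons(cons(s(b), cons(k(cons(cons(cons(a, a), b), cons(b, cons(a, b))), a), b)), cons(g(a, a), a))  →  cons(cons(s(b), cons(k(cons(b, cons(a, b)), cons(cons(a, a), b)), b)), cons(g(a, a), a))   [R1 at 1.2.1]
2. cons(cons(s(b), cons(k(cons(b, cons(a, b)), cons(cons(a, a), b)), b)), cons(g(a, a), a))  →  cons(cons(s(b), cons(a, b)), cons(g(a, a), a))   [R6 at 1.2.1]
3. cons(cons(s(b), cons(a, b)), cons(g(a, a), a))  →  cons(cons(s(b), cons(a, b)), cons(b, a))   [R5 at 2.1]

Reduce t₂ = s(s(g(cons(a, cons(a, g(cons(a, a), a))), k(cons(a, cons(a, b)), cons(cons(a, a), a))))):
1. s(s(g(cons(a, cons(a, g(cons(a, a), a))), k(cons(a, cons(a, b)), cons(cons(a, a), a)))))  →  s(s(b))   [R5 at 1.1]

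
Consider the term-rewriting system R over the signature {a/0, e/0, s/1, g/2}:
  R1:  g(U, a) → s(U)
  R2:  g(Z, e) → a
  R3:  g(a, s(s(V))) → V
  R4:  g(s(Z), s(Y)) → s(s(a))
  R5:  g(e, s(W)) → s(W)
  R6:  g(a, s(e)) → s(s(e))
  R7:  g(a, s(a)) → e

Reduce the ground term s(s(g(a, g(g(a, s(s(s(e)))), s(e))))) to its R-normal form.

1. s(s(g(a, g(g(a, s(s(s(e)))), s(e)))))  →  s(s(g(a, g(s(e), s(e)))))   [R3 at 1.1.2.1]
2. s(s(g(a, g(s(e), s(e)))))  →  s(s(g(a, s(s(a)))))   [R4 at 1.1.2]
3. s(s(g(a, s(s(a)))))  →  s(s(a))   [R3 at 1.1]

s(s(a))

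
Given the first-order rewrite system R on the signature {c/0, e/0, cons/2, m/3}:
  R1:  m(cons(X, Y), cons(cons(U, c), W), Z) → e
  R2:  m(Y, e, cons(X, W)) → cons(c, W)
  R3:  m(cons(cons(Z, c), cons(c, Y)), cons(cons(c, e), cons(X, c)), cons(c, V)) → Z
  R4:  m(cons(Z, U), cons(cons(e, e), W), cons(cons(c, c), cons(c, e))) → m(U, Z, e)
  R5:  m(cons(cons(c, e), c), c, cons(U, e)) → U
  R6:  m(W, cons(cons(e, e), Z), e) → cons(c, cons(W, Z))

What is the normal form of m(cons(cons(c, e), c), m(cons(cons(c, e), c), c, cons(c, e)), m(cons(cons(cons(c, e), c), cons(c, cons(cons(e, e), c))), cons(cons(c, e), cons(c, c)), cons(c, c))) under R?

1. m(cons(cons(c, e), c), m(cons(cons(c, e), c), c, cons(c, e)), m(cons(cons(cons(c, e), c), cons(c, cons(cons(e, e), c))), cons(cons(c, e), cons(c, c)), cons(c, c)))  →  m(cons(cons(c, e), c), c, m(cons(cons(cons(c, e), c), cons(c, cons(cons(e, e), c))), cons(cons(c, e), cons(c, c)), cons(c, c)))   [R5 at 2]
2. m(cons(cons(c, e), c), c, m(cons(cons(cons(c, e), c), cons(c, cons(cons(e, e), c))), cons(cons(c, e), cons(c, c)), cons(c, c)))  →  m(cons(cons(c, e), c), c, cons(c, e))   [R3 at 3]
3. m(cons(cons(c, e), c), c, cons(c, e))  →  c   [R5 at ε]

c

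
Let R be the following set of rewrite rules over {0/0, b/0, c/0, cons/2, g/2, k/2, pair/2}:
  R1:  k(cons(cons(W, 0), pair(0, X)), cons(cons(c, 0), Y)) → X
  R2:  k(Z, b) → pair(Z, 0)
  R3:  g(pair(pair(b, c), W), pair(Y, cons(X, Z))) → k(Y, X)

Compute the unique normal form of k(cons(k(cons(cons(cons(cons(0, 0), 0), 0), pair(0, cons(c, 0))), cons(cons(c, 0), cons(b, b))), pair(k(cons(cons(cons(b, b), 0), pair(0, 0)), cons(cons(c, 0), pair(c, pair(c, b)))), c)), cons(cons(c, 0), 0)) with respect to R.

c

1. k(cons(k(cons(cons(cons(cons(0, 0), 0), 0), pair(0, cons(c, 0))), cons(cons(c, 0), cons(b, b))), pair(k(cons(cons(cons(b, b), 0), pair(0, 0)), cons(cons(c, 0), pair(c, pair(c, b)))), c)), cons(cons(c, 0), 0))  →  k(cons(cons(c, 0), pair(k(cons(cons(cons(b, b), 0), pair(0, 0)), cons(cons(c, 0), pair(c, pair(c, b)))), c)), cons(cons(c, 0), 0))   [R1 at 1.1]
2. k(cons(cons(c, 0), pair(k(cons(cons(cons(b, b), 0), pair(0, 0)), cons(cons(c, 0), pair(c, pair(c, b)))), c)), cons(cons(c, 0), 0))  →  k(cons(cons(c, 0), pair(0, c)), cons(cons(c, 0), 0))   [R1 at 1.2.1]
3. k(cons(cons(c, 0), pair(0, c)), cons(cons(c, 0), 0))  →  c   [R1 at ε]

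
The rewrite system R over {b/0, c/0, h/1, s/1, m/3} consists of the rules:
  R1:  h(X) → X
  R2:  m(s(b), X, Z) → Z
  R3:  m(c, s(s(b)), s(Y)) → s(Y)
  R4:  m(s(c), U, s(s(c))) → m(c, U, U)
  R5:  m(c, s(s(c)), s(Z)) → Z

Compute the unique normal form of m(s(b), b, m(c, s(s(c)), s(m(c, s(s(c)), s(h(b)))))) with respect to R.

b

1. m(s(b), b, m(c, s(s(c)), s(m(c, s(s(c)), s(h(b))))))  →  m(c, s(s(c)), s(m(c, s(s(c)), s(h(b)))))   [R2 at ε]
2. m(c, s(s(c)), s(m(c, s(s(c)), s(h(b)))))  →  m(c, s(s(c)), s(h(b)))   [R5 at ε]
3. m(c, s(s(c)), s(h(b)))  →  h(b)   [R5 at ε]
4. h(b)  →  b   [R1 at ε]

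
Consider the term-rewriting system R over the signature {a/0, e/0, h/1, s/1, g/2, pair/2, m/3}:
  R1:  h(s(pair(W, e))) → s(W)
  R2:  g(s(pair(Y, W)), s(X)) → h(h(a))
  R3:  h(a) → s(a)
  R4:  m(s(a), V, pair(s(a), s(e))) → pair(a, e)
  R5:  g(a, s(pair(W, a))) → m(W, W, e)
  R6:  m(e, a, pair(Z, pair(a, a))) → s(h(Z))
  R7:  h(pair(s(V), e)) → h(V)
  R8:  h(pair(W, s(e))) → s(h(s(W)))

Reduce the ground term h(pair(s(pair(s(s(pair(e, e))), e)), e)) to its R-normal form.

1. h(pair(s(pair(s(s(pair(e, e))), e)), e))  →  h(pair(s(s(pair(e, e))), e))   [R7 at ε]
2. h(pair(s(s(pair(e, e))), e))  →  h(s(pair(e, e)))   [R7 at ε]
3. h(s(pair(e, e)))  →  s(e)   [R1 at ε]

s(e)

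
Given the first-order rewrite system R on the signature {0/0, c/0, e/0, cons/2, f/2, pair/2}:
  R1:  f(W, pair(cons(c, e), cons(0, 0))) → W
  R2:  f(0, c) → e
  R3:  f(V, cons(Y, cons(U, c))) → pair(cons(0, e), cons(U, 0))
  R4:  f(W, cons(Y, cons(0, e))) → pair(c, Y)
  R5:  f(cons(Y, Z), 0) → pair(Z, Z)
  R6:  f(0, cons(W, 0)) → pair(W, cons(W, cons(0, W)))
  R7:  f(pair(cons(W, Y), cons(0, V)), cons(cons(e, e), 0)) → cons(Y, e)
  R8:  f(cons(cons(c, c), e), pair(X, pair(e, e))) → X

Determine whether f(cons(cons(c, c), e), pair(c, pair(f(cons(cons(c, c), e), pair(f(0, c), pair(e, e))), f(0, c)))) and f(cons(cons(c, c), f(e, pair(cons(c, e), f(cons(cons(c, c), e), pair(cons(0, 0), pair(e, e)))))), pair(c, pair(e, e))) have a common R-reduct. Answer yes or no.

Reduce t₁ = f(cons(cons(c, c), e), pair(c, pair(f(cons(cons(c, c), e), pair(f(0, c), pair(e, e))), f(0, c)))):
1. f(cons(cons(c, c), e), pair(c, pair(f(cons(cons(c, c), e), pair(f(0, c), pair(e, e))), f(0, c))))  →  f(cons(cons(c, c), e), pair(c, pair(f(0, c), f(0, c))))   [R8 at 2.2.1]
2. f(cons(cons(c, c), e), pair(c, pair(f(0, c), f(0, c))))  →  f(cons(cons(c, c), e), pair(c, pair(e, f(0, c))))   [R2 at 2.2.1]
3. f(cons(cons(c, c), e), pair(c, pair(e, f(0, c))))  →  f(cons(cons(c, c), e), pair(c, pair(e, e)))   [R2 at 2.2.2]
4. f(cons(cons(c, c), e), pair(c, pair(e, e)))  →  c   [R8 at ε]

Reduce t₂ = f(cons(cons(c, c), f(e, pair(cons(c, e), f(cons(cons(c, c), e), pair(cons(0, 0), pair(e, e)))))), pair(c, pair(e, e))):
1. f(cons(cons(c, c), f(e, pair(cons(c, e), f(cons(cons(c, c), e), pair(cons(0, 0), pair(e, e)))))), pair(c, pair(e, e)))  →  f(cons(cons(c, c), f(e, pair(cons(c, e), cons(0, 0)))), pair(c, pair(e, e)))   [R8 at 1.2.2.2]
2. f(cons(cons(c, c), f(e, pair(cons(c, e), cons(0, 0)))), pair(c, pair(e, e)))  →  f(cons(cons(c, c), e), pair(c, pair(e, e)))   [R1 at 1.2]
3. f(cons(cons(c, c), e), pair(c, pair(e, e)))  →  c   [R8 at ε]

yes — NF(t₁) = c, NF(t₂) = c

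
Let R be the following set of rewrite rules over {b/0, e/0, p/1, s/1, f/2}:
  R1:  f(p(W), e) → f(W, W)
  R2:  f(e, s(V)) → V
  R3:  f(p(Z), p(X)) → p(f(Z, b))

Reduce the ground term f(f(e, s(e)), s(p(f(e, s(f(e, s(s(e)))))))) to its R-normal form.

p(s(e))

1. f(f(e, s(e)), s(p(f(e, s(f(e, s(s(e))))))))  →  f(e, s(p(f(e, s(f(e, s(s(e))))))))   [R2 at 1]
2. f(e, s(p(f(e, s(f(e, s(s(e))))))))  →  p(f(e, s(f(e, s(s(e))))))   [R2 at ε]
3. p(f(e, s(f(e, s(s(e))))))  →  p(f(e, s(s(e))))   [R2 at 1]
4. p(f(e, s(s(e))))  →  p(s(e))   [R2 at 1]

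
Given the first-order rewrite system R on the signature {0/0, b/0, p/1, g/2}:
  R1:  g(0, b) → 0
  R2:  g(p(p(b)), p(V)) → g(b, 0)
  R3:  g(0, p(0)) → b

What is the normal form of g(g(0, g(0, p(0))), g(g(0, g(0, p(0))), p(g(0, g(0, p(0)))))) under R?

1. g(g(0, g(0, p(0))), g(g(0, g(0, p(0))), p(g(0, g(0, p(0))))))  →  g(g(0, b), g(g(0, g(0, p(0))), p(g(0, g(0, p(0))))))   [R3 at 1.2]
2. g(g(0, b), g(g(0, g(0, p(0))), p(g(0, g(0, p(0))))))  →  g(0, g(g(0, g(0, p(0))), p(g(0, g(0, p(0))))))   [R1 at 1]
3. g(0, g(g(0, g(0, p(0))), p(g(0, g(0, p(0))))))  →  g(0, g(g(0, b), p(g(0, g(0, p(0))))))   [R3 at 2.1.2]
4. g(0, g(g(0, b), p(g(0, g(0, p(0))))))  →  g(0, g(0, p(g(0, g(0, p(0))))))   [R1 at 2.1]
5. g(0, g(0, p(g(0, g(0, p(0))))))  →  g(0, g(0, p(g(0, b))))   [R3 at 2.2.1.2]
6. g(0, g(0, p(g(0, b))))  →  g(0, g(0, p(0)))   [R1 at 2.2.1]
7. g(0, g(0, p(0)))  →  g(0, b)   [R3 at 2]
8. g(0, b)  →  0   [R1 at ε]

0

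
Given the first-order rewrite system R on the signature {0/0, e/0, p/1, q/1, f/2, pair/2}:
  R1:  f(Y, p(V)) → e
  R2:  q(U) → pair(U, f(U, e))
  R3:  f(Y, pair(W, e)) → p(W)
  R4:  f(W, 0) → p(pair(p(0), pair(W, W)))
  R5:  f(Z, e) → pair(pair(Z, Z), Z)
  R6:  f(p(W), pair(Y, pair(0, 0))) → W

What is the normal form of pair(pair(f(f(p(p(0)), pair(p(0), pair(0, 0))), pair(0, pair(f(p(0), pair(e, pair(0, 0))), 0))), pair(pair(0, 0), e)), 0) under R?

1. pair(pair(f(f(p(p(0)), pair(p(0), pair(0, 0))), pair(0, pair(f(p(0), pair(e, pair(0, 0))), 0))), pair(pair(0, 0), e)), 0)  →  pair(pair(f(p(0), pair(0, pair(f(p(0), pair(e, pair(0, 0))), 0))), pair(pair(0, 0), e)), 0)   [R6 at 1.1.1]
2. pair(pair(f(p(0), pair(0, pair(f(p(0), pair(e, pair(0, 0))), 0))), pair(pair(0, 0), e)), 0)  →  pair(pair(f(p(0), pair(0, pair(0, 0))), pair(pair(0, 0), e)), 0)   [R6 at 1.1.2.2.1]
3. pair(pair(f(p(0), pair(0, pair(0, 0))), pair(pair(0, 0), e)), 0)  →  pair(pair(0, pair(pair(0, 0), e)), 0)   [R6 at 1.1]

pair(pair(0, pair(pair(0, 0), e)), 0)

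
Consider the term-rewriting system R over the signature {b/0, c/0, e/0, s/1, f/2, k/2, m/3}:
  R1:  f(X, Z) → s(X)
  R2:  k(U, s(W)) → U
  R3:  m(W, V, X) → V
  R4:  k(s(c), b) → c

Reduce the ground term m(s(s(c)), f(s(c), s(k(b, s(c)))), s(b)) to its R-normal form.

1. m(s(s(c)), f(s(c), s(k(b, s(c)))), s(b))  →  f(s(c), s(k(b, s(c))))   [R3 at ε]
2. f(s(c), s(k(b, s(c))))  →  s(s(c))   [R1 at ε]

s(s(c))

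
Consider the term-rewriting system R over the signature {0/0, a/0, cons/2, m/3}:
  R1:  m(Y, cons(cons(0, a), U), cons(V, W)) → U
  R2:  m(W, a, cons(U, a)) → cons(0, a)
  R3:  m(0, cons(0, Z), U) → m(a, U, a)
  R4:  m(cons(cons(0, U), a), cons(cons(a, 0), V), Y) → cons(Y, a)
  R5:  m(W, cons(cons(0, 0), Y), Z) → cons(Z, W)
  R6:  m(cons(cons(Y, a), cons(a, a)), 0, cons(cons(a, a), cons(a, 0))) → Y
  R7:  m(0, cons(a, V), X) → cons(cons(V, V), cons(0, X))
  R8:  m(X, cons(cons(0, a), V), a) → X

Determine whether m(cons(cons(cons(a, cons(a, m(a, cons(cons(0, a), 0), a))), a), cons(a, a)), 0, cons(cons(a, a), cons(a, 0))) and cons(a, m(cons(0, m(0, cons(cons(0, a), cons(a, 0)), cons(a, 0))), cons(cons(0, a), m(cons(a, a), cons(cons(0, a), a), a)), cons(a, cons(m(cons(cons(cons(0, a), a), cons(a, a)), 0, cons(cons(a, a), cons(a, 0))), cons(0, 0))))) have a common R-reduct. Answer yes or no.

yes — NF(t₁) = cons(a, cons(a, a)), NF(t₂) = cons(a, cons(a, a))

Reduce t₁ = m(cons(cons(cons(a, cons(a, m(a, cons(cons(0, a), 0), a))), a), cons(a, a)), 0, cons(cons(a, a), cons(a, 0))):
1. m(cons(cons(cons(a, cons(a, m(a, cons(cons(0, a), 0), a))), a), cons(a, a)), 0, cons(cons(a, a), cons(a, 0)))  →  cons(a, cons(a, m(a, cons(cons(0, a), 0), a)))   [R6 at ε]
2. cons(a, cons(a, m(a, cons(cons(0, a), 0), a)))  →  cons(a, cons(a, a))   [R8 at 2.2]

Reduce t₂ = cons(a, m(cons(0, m(0, cons(cons(0, a), cons(a, 0)), cons(a, 0))), cons(cons(0, a), m(cons(a, a), cons(cons(0, a), a), a)), cons(a, cons(m(cons(cons(cons(0, a), a), cons(a, a)), 0, cons(cons(a, a), cons(a, 0))), cons(0, 0))))):
1. cons(a, m(cons(0, m(0, cons(cons(0, a), cons(a, 0)), cons(a, 0))), cons(cons(0, a), m(cons(a, a), cons(cons(0, a), a), a)), cons(a, cons(m(cons(cons(cons(0, a), a), cons(a, a)), 0, cons(cons(a, a), cons(a, 0))), cons(0, 0)))))  →  cons(a, m(cons(a, a), cons(cons(0, a), a), a))   [R1 at 2]
2. cons(a, m(cons(a, a), cons(cons(0, a), a), a))  →  cons(a, cons(a, a))   [R8 at 2]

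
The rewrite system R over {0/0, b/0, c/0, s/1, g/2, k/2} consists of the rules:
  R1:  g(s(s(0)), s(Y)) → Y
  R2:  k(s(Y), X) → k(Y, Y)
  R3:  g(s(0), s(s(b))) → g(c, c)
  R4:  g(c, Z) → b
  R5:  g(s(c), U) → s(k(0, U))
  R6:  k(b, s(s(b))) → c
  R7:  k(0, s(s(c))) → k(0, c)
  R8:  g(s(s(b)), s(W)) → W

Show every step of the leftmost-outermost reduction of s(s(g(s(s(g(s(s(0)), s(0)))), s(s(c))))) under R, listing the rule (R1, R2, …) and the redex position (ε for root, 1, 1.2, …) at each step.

s(s(s(c)))

1. s(s(g(s(s(g(s(s(0)), s(0)))), s(s(c)))))  →  s(s(g(s(s(0)), s(s(c)))))   [R1 at 1.1.1.1.1]
2. s(s(g(s(s(0)), s(s(c)))))  →  s(s(s(c)))   [R1 at 1.1]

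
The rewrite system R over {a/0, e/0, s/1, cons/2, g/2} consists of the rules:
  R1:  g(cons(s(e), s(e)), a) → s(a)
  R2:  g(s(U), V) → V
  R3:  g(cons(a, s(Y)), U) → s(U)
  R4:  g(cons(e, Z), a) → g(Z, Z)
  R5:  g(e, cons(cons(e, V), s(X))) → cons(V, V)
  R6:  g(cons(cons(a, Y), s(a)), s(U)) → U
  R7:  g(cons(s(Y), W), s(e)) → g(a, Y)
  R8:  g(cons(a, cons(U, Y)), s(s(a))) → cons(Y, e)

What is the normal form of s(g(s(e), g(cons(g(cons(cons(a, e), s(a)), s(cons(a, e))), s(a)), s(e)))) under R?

1. s(g(s(e), g(cons(g(cons(cons(a, e), s(a)), s(cons(a, e))), s(a)), s(e))))  →  s(g(cons(g(cons(cons(a, e), s(a)), s(cons(a, e))), s(a)), s(e)))   [R2 at 1]
2. s(g(cons(g(cons(cons(a, e), s(a)), s(cons(a, e))), s(a)), s(e)))  →  s(g(cons(cons(a, e), s(a)), s(e)))   [R6 at 1.1.1]
3. s(g(cons(cons(a, e), s(a)), s(e)))  →  s(e)   [R6 at 1]

s(e)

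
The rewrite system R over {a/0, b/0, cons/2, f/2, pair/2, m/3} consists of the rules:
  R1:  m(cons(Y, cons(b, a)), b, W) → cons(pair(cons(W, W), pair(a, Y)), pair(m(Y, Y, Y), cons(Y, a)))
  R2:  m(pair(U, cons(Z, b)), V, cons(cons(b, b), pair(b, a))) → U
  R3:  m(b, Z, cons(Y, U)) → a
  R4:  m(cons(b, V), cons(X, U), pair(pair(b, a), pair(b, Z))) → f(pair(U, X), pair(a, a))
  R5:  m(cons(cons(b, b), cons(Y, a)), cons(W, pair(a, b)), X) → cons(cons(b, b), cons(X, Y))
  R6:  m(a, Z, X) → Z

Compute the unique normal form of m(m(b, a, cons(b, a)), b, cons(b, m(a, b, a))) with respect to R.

b

1. m(m(b, a, cons(b, a)), b, cons(b, m(a, b, a)))  →  m(a, b, cons(b, m(a, b, a)))   [R3 at 1]
2. m(a, b, cons(b, m(a, b, a)))  →  b   [R6 at ε]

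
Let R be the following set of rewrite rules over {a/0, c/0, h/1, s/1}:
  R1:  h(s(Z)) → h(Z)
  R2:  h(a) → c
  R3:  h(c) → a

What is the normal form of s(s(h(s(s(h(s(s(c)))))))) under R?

1. s(s(h(s(s(h(s(s(c))))))))  →  s(s(h(s(h(s(s(c)))))))   [R1 at 1.1]
2. s(s(h(s(h(s(s(c)))))))  →  s(s(h(h(s(s(c))))))   [R1 at 1.1]
3. s(s(h(h(s(s(c))))))  →  s(s(h(h(s(c)))))   [R1 at 1.1.1]
4. s(s(h(h(s(c)))))  →  s(s(h(h(c))))   [R1 at 1.1.1]
5. s(s(h(h(c))))  →  s(s(h(a)))   [R3 at 1.1.1]
6. s(s(h(a)))  →  s(s(c))   [R2 at 1.1]

s(s(c))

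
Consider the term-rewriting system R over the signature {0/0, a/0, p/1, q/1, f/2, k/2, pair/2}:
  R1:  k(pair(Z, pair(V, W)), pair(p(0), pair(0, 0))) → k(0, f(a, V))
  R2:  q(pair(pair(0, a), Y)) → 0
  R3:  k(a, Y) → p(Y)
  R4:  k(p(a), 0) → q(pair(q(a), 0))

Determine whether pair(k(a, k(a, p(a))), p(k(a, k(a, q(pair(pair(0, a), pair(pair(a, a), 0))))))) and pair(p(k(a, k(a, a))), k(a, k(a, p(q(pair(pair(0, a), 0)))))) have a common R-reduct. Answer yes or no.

Reduce t₁ = pair(k(a, k(a, p(a))), p(k(a, k(a, q(pair(pair(0, a), pair(pair(a, a), 0))))))):
1. pair(k(a, k(a, p(a))), p(k(a, k(a, q(pair(pair(0, a), pair(pair(a, a), 0)))))))  →  pair(p(k(a, p(a))), p(k(a, k(a, q(pair(pair(0, a), pair(pair(a, a), 0)))))))   [R3 at 1]
2. pair(p(k(a, p(a))), p(k(a, k(a, q(pair(pair(0, a), pair(pair(a, a), 0)))))))  →  pair(p(p(p(a))), p(k(a, k(a, q(pair(pair(0, a), pair(pair(a, a), 0)))))))   [R3 at 1.1]
3. pair(p(p(p(a))), p(k(a, k(a, q(pair(pair(0, a), pair(pair(a, a), 0)))))))  →  pair(p(p(p(a))), p(p(k(a, q(pair(pair(0, a), pair(pair(a, a), 0)))))))   [R3 at 2.1]
4. pair(p(p(p(a))), p(p(k(a, q(pair(pair(0, a), pair(pair(a, a), 0)))))))  →  pair(p(p(p(a))), p(p(p(q(pair(pair(0, a), pair(pair(a, a), 0)))))))   [R3 at 2.1.1]
5. pair(p(p(p(a))), p(p(p(q(pair(pair(0, a), pair(pair(a, a), 0)))))))  →  pair(p(p(p(a))), p(p(p(0))))   [R2 at 2.1.1.1]

Reduce t₂ = pair(p(k(a, k(a, a))), k(a, k(a, p(q(pair(pair(0, a), 0)))))):
1. pair(p(k(a, k(a, a))), k(a, k(a, p(q(pair(pair(0, a), 0))))))  →  pair(p(p(k(a, a))), k(a, k(a, p(q(pair(pair(0, a), 0))))))   [R3 at 1.1]
2. pair(p(p(k(a, a))), k(a, k(a, p(q(pair(pair(0, a), 0))))))  →  pair(p(p(p(a))), k(a, k(a, p(q(pair(pair(0, a), 0))))))   [R3 at 1.1.1]
3. pair(p(p(p(a))), k(a, k(a, p(q(pair(pair(0, a), 0))))))  →  pair(p(p(p(a))), p(k(a, p(q(pair(pair(0, a), 0))))))   [R3 at 2]
4. pair(p(p(p(a))), p(k(a, p(q(pair(pair(0, a), 0))))))  →  pair(p(p(p(a))), p(p(p(q(pair(pair(0, a), 0))))))   [R3 at 2.1]
5. pair(p(p(p(a))), p(p(p(q(pair(pair(0, a), 0))))))  →  pair(p(p(p(a))), p(p(p(0))))   [R2 at 2.1.1.1]

yes — NF(t₁) = pair(p(p(p(a))), p(p(p(0)))), NF(t₂) = pair(p(p(p(a))), p(p(p(0))))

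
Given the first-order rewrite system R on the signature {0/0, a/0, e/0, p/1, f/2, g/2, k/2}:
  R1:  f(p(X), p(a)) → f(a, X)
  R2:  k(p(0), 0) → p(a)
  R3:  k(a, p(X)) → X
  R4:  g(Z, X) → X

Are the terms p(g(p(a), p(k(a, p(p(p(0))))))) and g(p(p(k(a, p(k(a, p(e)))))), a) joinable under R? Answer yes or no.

no — NF(t₁) = p(p(p(p(0)))), NF(t₂) = a

Reduce t₁ = p(g(p(a), p(k(a, p(p(p(0))))))):
1. p(g(p(a), p(k(a, p(p(p(0)))))))  →  p(p(k(a, p(p(p(0))))))   [R4 at 1]
2. p(p(k(a, p(p(p(0))))))  →  p(p(p(p(0))))   [R3 at 1.1]

Reduce t₂ = g(p(p(k(a, p(k(a, p(e)))))), a):
1. g(p(p(k(a, p(k(a, p(e)))))), a)  →  a   [R4 at ε]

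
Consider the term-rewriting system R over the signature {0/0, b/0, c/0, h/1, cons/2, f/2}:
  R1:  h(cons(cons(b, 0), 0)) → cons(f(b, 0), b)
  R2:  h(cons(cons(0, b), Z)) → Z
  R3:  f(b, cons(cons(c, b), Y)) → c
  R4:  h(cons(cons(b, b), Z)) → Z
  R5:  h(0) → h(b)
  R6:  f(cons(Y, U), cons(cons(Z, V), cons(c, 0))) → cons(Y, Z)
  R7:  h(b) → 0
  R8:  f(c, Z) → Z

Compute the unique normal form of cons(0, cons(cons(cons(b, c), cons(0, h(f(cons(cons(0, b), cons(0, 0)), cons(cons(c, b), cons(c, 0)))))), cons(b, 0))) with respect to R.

cons(0, cons(cons(cons(b, c), cons(0, c)), cons(b, 0)))

1. cons(0, cons(cons(cons(b, c), cons(0, h(f(cons(cons(0, b), cons(0, 0)), cons(cons(c, b), cons(c, 0)))))), cons(b, 0)))  →  cons(0, cons(cons(cons(b, c), cons(0, h(cons(cons(0, b), c)))), cons(b, 0)))   [R6 at 2.1.2.2.1]
2. cons(0, cons(cons(cons(b, c), cons(0, h(cons(cons(0, b), c)))), cons(b, 0)))  →  cons(0, cons(cons(cons(b, c), cons(0, c)), cons(b, 0)))   [R2 at 2.1.2.2]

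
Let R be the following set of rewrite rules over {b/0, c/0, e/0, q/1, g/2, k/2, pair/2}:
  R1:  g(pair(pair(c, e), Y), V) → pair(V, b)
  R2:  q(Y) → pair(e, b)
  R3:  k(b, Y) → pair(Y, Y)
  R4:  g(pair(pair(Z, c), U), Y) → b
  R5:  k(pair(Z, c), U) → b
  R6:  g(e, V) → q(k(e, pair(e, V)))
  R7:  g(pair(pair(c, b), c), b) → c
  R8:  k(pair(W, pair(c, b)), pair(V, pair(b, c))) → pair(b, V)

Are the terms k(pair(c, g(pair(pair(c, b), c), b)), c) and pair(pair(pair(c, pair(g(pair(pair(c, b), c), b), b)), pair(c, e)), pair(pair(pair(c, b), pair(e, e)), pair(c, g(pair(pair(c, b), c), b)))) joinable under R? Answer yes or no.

no — NF(t₁) = b, NF(t₂) = pair(pair(pair(c, pair(c, b)), pair(c, e)), pair(pair(pair(c, b), pair(e, e)), pair(c, c)))

Reduce t₁ = k(pair(c, g(pair(pair(c, b), c), b)), c):
1. k(pair(c, g(pair(pair(c, b), c), b)), c)  →  k(pair(c, c), c)   [R7 at 1.2]
2. k(pair(c, c), c)  →  b   [R5 at ε]

Reduce t₂ = pair(pair(pair(c, pair(g(pair(pair(c, b), c), b), b)), pair(c, e)), pair(pair(pair(c, b), pair(e, e)), pair(c, g(pair(pair(c, b), c), b)))):
1. pair(pair(pair(c, pair(g(pair(pair(c, b), c), b), b)), pair(c, e)), pair(pair(pair(c, b), pair(e, e)), pair(c, g(pair(pair(c, b), c), b))))  →  pair(pair(pair(c, pair(c, b)), pair(c, e)), pair(pair(pair(c, b), pair(e, e)), pair(c, g(pair(pair(c, b), c), b))))   [R7 at 1.1.2.1]
2. pair(pair(pair(c, pair(c, b)), pair(c, e)), pair(pair(pair(c, b), pair(e, e)), pair(c, g(pair(pair(c, b), c), b))))  →  pair(pair(pair(c, pair(c, b)), pair(c, e)), pair(pair(pair(c, b), pair(e, e)), pair(c, c)))   [R7 at 2.2.2]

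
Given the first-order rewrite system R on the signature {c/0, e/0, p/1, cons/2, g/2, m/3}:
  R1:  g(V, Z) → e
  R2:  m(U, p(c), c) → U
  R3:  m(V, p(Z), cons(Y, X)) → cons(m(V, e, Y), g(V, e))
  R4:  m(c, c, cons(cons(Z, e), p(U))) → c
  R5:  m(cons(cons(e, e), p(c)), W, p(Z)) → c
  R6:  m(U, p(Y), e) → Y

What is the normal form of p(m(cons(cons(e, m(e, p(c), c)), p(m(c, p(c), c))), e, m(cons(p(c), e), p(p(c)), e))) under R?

1. p(m(cons(cons(e, m(e, p(c), c)), p(m(c, p(c), c))), e, m(cons(p(c), e), p(p(c)), e)))  →  p(m(cons(cons(e, e), p(m(c, p(c), c))), e, m(cons(p(c), e), p(p(c)), e)))   [R2 at 1.1.1.2]
2. p(m(cons(cons(e, e), p(m(c, p(c), c))), e, m(cons(p(c), e), p(p(c)), e)))  →  p(m(cons(cons(e, e), p(c)), e, m(cons(p(c), e), p(p(c)), e)))   [R2 at 1.1.2.1]
3. p(m(cons(cons(e, e), p(c)), e, m(cons(p(c), e), p(p(c)), e)))  →  p(m(cons(cons(e, e), p(c)), e, p(c)))   [R6 at 1.3]
4. p(m(cons(cons(e, e), p(c)), e, p(c)))  →  p(c)   [R5 at 1]

p(c)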